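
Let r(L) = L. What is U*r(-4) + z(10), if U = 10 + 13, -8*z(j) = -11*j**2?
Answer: 91/2 ≈ 45.500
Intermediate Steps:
z(j) = 11*j**2/8 (z(j) = -(-11)*j**2/8 = 11*j**2/8)
U = 23
U*r(-4) + z(10) = 23*(-4) + (11/8)*10**2 = -92 + (11/8)*100 = -92 + 275/2 = 91/2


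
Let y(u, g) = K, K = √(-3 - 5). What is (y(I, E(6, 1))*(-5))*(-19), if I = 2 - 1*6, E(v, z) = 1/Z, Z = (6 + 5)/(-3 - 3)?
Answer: 190*I*√2 ≈ 268.7*I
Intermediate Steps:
Z = -11/6 (Z = 11/(-6) = 11*(-⅙) = -11/6 ≈ -1.8333)
E(v, z) = -6/11 (E(v, z) = 1/(-11/6) = -6/11)
I = -4 (I = 2 - 6 = -4)
K = 2*I*√2 (K = √(-8) = 2*I*√2 ≈ 2.8284*I)
y(u, g) = 2*I*√2
(y(I, E(6, 1))*(-5))*(-19) = ((2*I*√2)*(-5))*(-19) = -10*I*√2*(-19) = 190*I*√2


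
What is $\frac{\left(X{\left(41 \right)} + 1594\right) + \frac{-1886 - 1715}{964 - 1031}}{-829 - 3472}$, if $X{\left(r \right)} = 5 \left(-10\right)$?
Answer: $- \frac{6297}{16951} \approx -0.37148$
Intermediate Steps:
$X{\left(r \right)} = -50$
$\frac{\left(X{\left(41 \right)} + 1594\right) + \frac{-1886 - 1715}{964 - 1031}}{-829 - 3472} = \frac{\left(-50 + 1594\right) + \frac{-1886 - 1715}{964 - 1031}}{-829 - 3472} = \frac{1544 - \frac{3601}{-67}}{-4301} = \left(1544 - - \frac{3601}{67}\right) \left(- \frac{1}{4301}\right) = \left(1544 + \frac{3601}{67}\right) \left(- \frac{1}{4301}\right) = \frac{107049}{67} \left(- \frac{1}{4301}\right) = - \frac{6297}{16951}$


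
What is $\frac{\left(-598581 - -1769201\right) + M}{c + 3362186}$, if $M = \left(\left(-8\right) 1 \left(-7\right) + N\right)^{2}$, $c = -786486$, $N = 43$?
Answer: $\frac{1180421}{2575700} \approx 0.45829$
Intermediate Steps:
$M = 9801$ ($M = \left(\left(-8\right) 1 \left(-7\right) + 43\right)^{2} = \left(\left(-8\right) \left(-7\right) + 43\right)^{2} = \left(56 + 43\right)^{2} = 99^{2} = 9801$)
$\frac{\left(-598581 - -1769201\right) + M}{c + 3362186} = \frac{\left(-598581 - -1769201\right) + 9801}{-786486 + 3362186} = \frac{\left(-598581 + 1769201\right) + 9801}{2575700} = \left(1170620 + 9801\right) \frac{1}{2575700} = 1180421 \cdot \frac{1}{2575700} = \frac{1180421}{2575700}$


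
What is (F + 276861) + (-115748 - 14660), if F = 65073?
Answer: 211526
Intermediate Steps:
(F + 276861) + (-115748 - 14660) = (65073 + 276861) + (-115748 - 14660) = 341934 - 130408 = 211526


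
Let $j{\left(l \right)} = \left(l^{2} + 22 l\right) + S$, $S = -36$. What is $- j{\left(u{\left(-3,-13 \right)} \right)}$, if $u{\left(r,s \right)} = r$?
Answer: $93$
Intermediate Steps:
$j{\left(l \right)} = -36 + l^{2} + 22 l$ ($j{\left(l \right)} = \left(l^{2} + 22 l\right) - 36 = -36 + l^{2} + 22 l$)
$- j{\left(u{\left(-3,-13 \right)} \right)} = - (-36 + \left(-3\right)^{2} + 22 \left(-3\right)) = - (-36 + 9 - 66) = \left(-1\right) \left(-93\right) = 93$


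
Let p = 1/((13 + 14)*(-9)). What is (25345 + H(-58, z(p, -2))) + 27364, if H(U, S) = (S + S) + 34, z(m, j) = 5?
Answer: 52753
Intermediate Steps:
p = -1/243 (p = -⅑/27 = (1/27)*(-⅑) = -1/243 ≈ -0.0041152)
H(U, S) = 34 + 2*S (H(U, S) = 2*S + 34 = 34 + 2*S)
(25345 + H(-58, z(p, -2))) + 27364 = (25345 + (34 + 2*5)) + 27364 = (25345 + (34 + 10)) + 27364 = (25345 + 44) + 27364 = 25389 + 27364 = 52753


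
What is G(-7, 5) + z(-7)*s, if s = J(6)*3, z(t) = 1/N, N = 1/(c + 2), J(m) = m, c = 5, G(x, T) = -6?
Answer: 120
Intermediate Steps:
N = ⅐ (N = 1/(5 + 2) = 1/7 = ⅐ ≈ 0.14286)
z(t) = 7 (z(t) = 1/(⅐) = 7)
s = 18 (s = 6*3 = 18)
G(-7, 5) + z(-7)*s = -6 + 7*18 = -6 + 126 = 120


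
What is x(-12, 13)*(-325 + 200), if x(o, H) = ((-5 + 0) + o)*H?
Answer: 27625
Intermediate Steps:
x(o, H) = H*(-5 + o) (x(o, H) = (-5 + o)*H = H*(-5 + o))
x(-12, 13)*(-325 + 200) = (13*(-5 - 12))*(-325 + 200) = (13*(-17))*(-125) = -221*(-125) = 27625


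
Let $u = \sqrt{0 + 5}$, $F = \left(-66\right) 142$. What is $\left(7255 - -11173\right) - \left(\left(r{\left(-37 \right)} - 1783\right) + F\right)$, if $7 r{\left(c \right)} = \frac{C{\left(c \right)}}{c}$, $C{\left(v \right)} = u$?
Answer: $29583 + \frac{\sqrt{5}}{259} \approx 29583.0$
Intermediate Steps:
$F = -9372$
$u = \sqrt{5} \approx 2.2361$
$C{\left(v \right)} = \sqrt{5}$
$r{\left(c \right)} = \frac{\sqrt{5}}{7 c}$ ($r{\left(c \right)} = \frac{\sqrt{5} \frac{1}{c}}{7} = \frac{\sqrt{5}}{7 c}$)
$\left(7255 - -11173\right) - \left(\left(r{\left(-37 \right)} - 1783\right) + F\right) = \left(7255 - -11173\right) - \left(\left(\frac{\sqrt{5}}{7 \left(-37\right)} - 1783\right) - 9372\right) = \left(7255 + 11173\right) - \left(\left(\frac{1}{7} \sqrt{5} \left(- \frac{1}{37}\right) - 1783\right) - 9372\right) = 18428 - \left(\left(- \frac{\sqrt{5}}{259} - 1783\right) - 9372\right) = 18428 - \left(\left(-1783 - \frac{\sqrt{5}}{259}\right) - 9372\right) = 18428 - \left(-11155 - \frac{\sqrt{5}}{259}\right) = 18428 + \left(11155 + \frac{\sqrt{5}}{259}\right) = 29583 + \frac{\sqrt{5}}{259}$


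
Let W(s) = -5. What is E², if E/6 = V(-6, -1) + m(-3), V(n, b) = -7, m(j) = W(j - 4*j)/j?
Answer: 1024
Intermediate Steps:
m(j) = -5/j
E = -32 (E = 6*(-7 - 5/(-3)) = 6*(-7 - 5*(-⅓)) = 6*(-7 + 5/3) = 6*(-16/3) = -32)
E² = (-32)² = 1024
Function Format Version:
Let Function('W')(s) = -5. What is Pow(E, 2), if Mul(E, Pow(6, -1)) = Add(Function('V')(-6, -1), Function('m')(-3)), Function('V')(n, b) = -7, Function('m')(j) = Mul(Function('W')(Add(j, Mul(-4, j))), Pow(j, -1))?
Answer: 1024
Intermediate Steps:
Function('m')(j) = Mul(-5, Pow(j, -1))
E = -32 (E = Mul(6, Add(-7, Mul(-5, Pow(-3, -1)))) = Mul(6, Add(-7, Mul(-5, Rational(-1, 3)))) = Mul(6, Add(-7, Rational(5, 3))) = Mul(6, Rational(-16, 3)) = -32)
Pow(E, 2) = Pow(-32, 2) = 1024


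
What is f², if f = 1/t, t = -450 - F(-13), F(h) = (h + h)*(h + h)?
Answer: 1/1267876 ≈ 7.8872e-7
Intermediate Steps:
F(h) = 4*h² (F(h) = (2*h)*(2*h) = 4*h²)
t = -1126 (t = -450 - 4*(-13)² = -450 - 4*169 = -450 - 1*676 = -450 - 676 = -1126)
f = -1/1126 (f = 1/(-1126) = -1/1126 ≈ -0.00088810)
f² = (-1/1126)² = 1/1267876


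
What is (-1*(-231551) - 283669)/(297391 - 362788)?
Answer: 52118/65397 ≈ 0.79695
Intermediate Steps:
(-1*(-231551) - 283669)/(297391 - 362788) = (231551 - 283669)/(-65397) = -52118*(-1/65397) = 52118/65397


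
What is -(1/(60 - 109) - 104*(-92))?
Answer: -468831/49 ≈ -9568.0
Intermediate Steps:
-(1/(60 - 109) - 104*(-92)) = -(1/(-49) + 9568) = -(-1/49 + 9568) = -1*468831/49 = -468831/49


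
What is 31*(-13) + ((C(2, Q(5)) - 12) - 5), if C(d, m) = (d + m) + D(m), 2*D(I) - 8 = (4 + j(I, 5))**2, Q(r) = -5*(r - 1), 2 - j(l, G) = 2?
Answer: -426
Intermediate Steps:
j(l, G) = 0 (j(l, G) = 2 - 1*2 = 2 - 2 = 0)
Q(r) = 5 - 5*r (Q(r) = -5*(-1 + r) = 5 - 5*r)
D(I) = 12 (D(I) = 4 + (4 + 0)**2/2 = 4 + (1/2)*4**2 = 4 + (1/2)*16 = 4 + 8 = 12)
C(d, m) = 12 + d + m (C(d, m) = (d + m) + 12 = 12 + d + m)
31*(-13) + ((C(2, Q(5)) - 12) - 5) = 31*(-13) + (((12 + 2 + (5 - 5*5)) - 12) - 5) = -403 + (((12 + 2 + (5 - 25)) - 12) - 5) = -403 + (((12 + 2 - 20) - 12) - 5) = -403 + ((-6 - 12) - 5) = -403 + (-18 - 5) = -403 - 23 = -426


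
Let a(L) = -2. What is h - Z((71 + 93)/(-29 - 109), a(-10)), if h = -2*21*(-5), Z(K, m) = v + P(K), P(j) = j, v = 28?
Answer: 12640/69 ≈ 183.19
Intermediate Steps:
Z(K, m) = 28 + K
h = 210 (h = -42*(-5) = 210)
h - Z((71 + 93)/(-29 - 109), a(-10)) = 210 - (28 + (71 + 93)/(-29 - 109)) = 210 - (28 + 164/(-138)) = 210 - (28 + 164*(-1/138)) = 210 - (28 - 82/69) = 210 - 1*1850/69 = 210 - 1850/69 = 12640/69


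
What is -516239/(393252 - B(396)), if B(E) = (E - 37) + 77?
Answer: -516239/392816 ≈ -1.3142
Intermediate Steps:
B(E) = 40 + E (B(E) = (-37 + E) + 77 = 40 + E)
-516239/(393252 - B(396)) = -516239/(393252 - (40 + 396)) = -516239/(393252 - 1*436) = -516239/(393252 - 436) = -516239/392816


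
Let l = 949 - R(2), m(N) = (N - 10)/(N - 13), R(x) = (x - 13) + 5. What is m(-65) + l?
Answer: 24855/26 ≈ 955.96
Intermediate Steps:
R(x) = -8 + x (R(x) = (-13 + x) + 5 = -8 + x)
m(N) = (-10 + N)/(-13 + N)
l = 955 (l = 949 - (-8 + 2) = 949 - 1*(-6) = 949 + 6 = 955)
m(-65) + l = (-10 - 65)/(-13 - 65) + 955 = -75/(-78) + 955 = -1/78*(-75) + 955 = 25/26 + 955 = 24855/26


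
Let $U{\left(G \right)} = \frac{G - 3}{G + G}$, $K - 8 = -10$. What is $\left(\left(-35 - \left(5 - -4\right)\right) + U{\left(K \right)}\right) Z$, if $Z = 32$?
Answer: $-1368$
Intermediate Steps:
$K = -2$ ($K = 8 - 10 = -2$)
$U{\left(G \right)} = \frac{-3 + G}{2 G}$
$\left(\left(-35 - \left(5 - -4\right)\right) + U{\left(K \right)}\right) Z = \left(\left(-35 - \left(5 - -4\right)\right) + \frac{-3 - 2}{2 \left(-2\right)}\right) 32 = \left(\left(-35 - \left(5 + 4\right)\right) + \frac{1}{2} \left(- \frac{1}{2}\right) \left(-5\right)\right) 32 = \left(\left(-35 - 9\right) + \frac{5}{4}\right) 32 = \left(-44 + \frac{5}{4}\right) 32 = \left(- \frac{171}{4}\right) 32 = -1368$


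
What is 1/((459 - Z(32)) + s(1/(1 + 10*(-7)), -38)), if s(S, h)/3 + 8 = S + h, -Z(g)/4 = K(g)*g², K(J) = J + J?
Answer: 23/6036694 ≈ 3.8100e-6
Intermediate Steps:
K(J) = 2*J
Z(g) = -8*g³ (Z(g) = -4*2*g*g² = -8*g³)
s(S, h) = -24 + 3*S + 3*h (s(S, h) = -24 + 3*(S + h) = -24 + (3*S + 3*h) = -24 + 3*S + 3*h)
1/((459 - Z(32)) + s(1/(1 + 10*(-7)), -38)) = 1/((459 - (-8)*32³) + (-24 + 3/(1 + 10*(-7)) + 3*(-38))) = 1/((459 - (-8)*32768) + (-24 + 3/(1 - 70) - 114)) = 1/((459 - 1*(-262144)) + (-24 + 3/(-69) - 114)) = 1/((459 + 262144) + (-24 + 3*(-1/69) - 114)) = 1/(262603 + (-24 - 1/23 - 114)) = 1/(262603 - 3175/23) = 1/(6036694/23) = 23/6036694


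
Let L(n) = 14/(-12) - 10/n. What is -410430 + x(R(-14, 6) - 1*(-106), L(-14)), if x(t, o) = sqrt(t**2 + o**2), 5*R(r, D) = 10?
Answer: -410430 + sqrt(20575657)/42 ≈ -4.1032e+5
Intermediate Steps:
R(r, D) = 2 (R(r, D) = (1/5)*10 = 2)
L(n) = -7/6 - 10/n (L(n) = 14*(-1/12) - 10/n = -7/6 - 10/n)
x(t, o) = sqrt(o**2 + t**2)
-410430 + x(R(-14, 6) - 1*(-106), L(-14)) = -410430 + sqrt((-7/6 - 10/(-14))**2 + (2 - 1*(-106))**2) = -410430 + sqrt((-7/6 - 10*(-1/14))**2 + (2 + 106)**2) = -410430 + sqrt((-7/6 + 5/7)**2 + 108**2) = -410430 + sqrt((-19/42)**2 + 11664) = -410430 + sqrt(361/1764 + 11664) = -410430 + sqrt(20575657/1764) = -410430 + sqrt(20575657)/42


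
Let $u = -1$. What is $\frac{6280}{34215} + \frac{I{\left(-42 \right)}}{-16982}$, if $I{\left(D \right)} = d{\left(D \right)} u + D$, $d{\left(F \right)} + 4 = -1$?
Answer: $\frac{21582583}{116207826} \approx 0.18572$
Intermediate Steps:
$d{\left(F \right)} = -5$ ($d{\left(F \right)} = -4 - 1 = -5$)
$I{\left(D \right)} = 5 + D$ ($I{\left(D \right)} = \left(-5\right) \left(-1\right) + D = 5 + D$)
$\frac{6280}{34215} + \frac{I{\left(-42 \right)}}{-16982} = \frac{6280}{34215} + \frac{5 - 42}{-16982} = 6280 \cdot \frac{1}{34215} - - \frac{37}{16982} = \frac{1256}{6843} + \frac{37}{16982} = \frac{21582583}{116207826}$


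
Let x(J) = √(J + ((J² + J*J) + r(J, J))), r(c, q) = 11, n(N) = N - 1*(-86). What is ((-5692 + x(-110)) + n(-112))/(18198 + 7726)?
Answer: -2859/12962 + √24101/25924 ≈ -0.21458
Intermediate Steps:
n(N) = 86 + N (n(N) = N + 86 = 86 + N)
x(J) = √(11 + J + 2*J²) (x(J) = √(J + ((J² + J*J) + 11)) = √(J + ((J² + J²) + 11)) = √(J + (2*J² + 11)) = √(J + (11 + 2*J²)) = √(11 + J + 2*J²))
((-5692 + x(-110)) + n(-112))/(18198 + 7726) = ((-5692 + √(11 - 110 + 2*(-110)²)) + (86 - 112))/(18198 + 7726) = ((-5692 + √(11 - 110 + 2*12100)) - 26)/25924 = ((-5692 + √(11 - 110 + 24200)) - 26)*(1/25924) = ((-5692 + √24101) - 26)*(1/25924) = (-5718 + √24101)*(1/25924) = -2859/12962 + √24101/25924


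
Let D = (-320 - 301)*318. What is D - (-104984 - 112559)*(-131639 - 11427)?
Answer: -31123204316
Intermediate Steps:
D = -197478 (D = -621*318 = -197478)
D - (-104984 - 112559)*(-131639 - 11427) = -197478 - (-104984 - 112559)*(-131639 - 11427) = -197478 - (-217543)*(-143066) = -197478 - 1*31123006838 = -197478 - 31123006838 = -31123204316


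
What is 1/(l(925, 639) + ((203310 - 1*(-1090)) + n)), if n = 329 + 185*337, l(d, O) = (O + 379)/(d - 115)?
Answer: 405/108165479 ≈ 3.7443e-6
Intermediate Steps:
l(d, O) = (379 + O)/(-115 + d)
n = 62674 (n = 329 + 62345 = 62674)
1/(l(925, 639) + ((203310 - 1*(-1090)) + n)) = 1/((379 + 639)/(-115 + 925) + ((203310 - 1*(-1090)) + 62674)) = 1/(1018/810 + ((203310 + 1090) + 62674)) = 1/((1/810)*1018 + (204400 + 62674)) = 1/(509/405 + 267074) = 1/(108165479/405) = 405/108165479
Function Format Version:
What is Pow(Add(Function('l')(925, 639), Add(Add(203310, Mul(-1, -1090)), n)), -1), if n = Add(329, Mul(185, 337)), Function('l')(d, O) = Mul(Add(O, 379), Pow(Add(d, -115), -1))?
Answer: Rational(405, 108165479) ≈ 3.7443e-6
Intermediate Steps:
Function('l')(d, O) = Mul(Pow(Add(-115, d), -1), Add(379, O)) (Function('l')(d, O) = Mul(Add(379, O), Pow(Add(-115, d), -1)) = Mul(Pow(Add(-115, d), -1), Add(379, O)))
n = 62674 (n = Add(329, 62345) = 62674)
Pow(Add(Function('l')(925, 639), Add(Add(203310, Mul(-1, -1090)), n)), -1) = Pow(Add(Mul(Pow(Add(-115, 925), -1), Add(379, 639)), Add(Add(203310, Mul(-1, -1090)), 62674)), -1) = Pow(Add(Mul(Pow(810, -1), 1018), Add(Add(203310, 1090), 62674)), -1) = Pow(Add(Mul(Rational(1, 810), 1018), Add(204400, 62674)), -1) = Pow(Add(Rational(509, 405), 267074), -1) = Pow(Rational(108165479, 405), -1) = Rational(405, 108165479)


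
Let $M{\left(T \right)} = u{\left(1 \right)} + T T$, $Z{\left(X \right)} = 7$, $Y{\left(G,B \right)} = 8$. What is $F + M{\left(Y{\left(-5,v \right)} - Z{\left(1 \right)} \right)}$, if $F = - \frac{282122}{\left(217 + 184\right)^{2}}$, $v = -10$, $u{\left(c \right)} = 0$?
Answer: $- \frac{121321}{160801} \approx -0.75448$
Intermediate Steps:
$F = - \frac{282122}{160801}$ ($F = - \frac{282122}{401^{2}} = - \frac{282122}{160801} \approx -1.7545$)
$M{\left(T \right)} = T^{2}$ ($M{\left(T \right)} = 0 + T T = 0 + T^{2} = T^{2}$)
$F + M{\left(Y{\left(-5,v \right)} - Z{\left(1 \right)} \right)} = - \frac{282122}{160801} + \left(8 - 7\right)^{2} = - \frac{282122}{160801} + 1^{2} = - \frac{282122}{160801} + 1 = - \frac{121321}{160801}$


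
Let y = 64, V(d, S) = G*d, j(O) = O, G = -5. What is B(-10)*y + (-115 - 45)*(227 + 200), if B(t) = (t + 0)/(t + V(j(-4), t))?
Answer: -68384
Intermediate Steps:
V(d, S) = -5*d
B(t) = t/(20 + t) (B(t) = (t + 0)/(t - 5*(-4)) = t/(t + 20) = t/(20 + t))
B(-10)*y + (-115 - 45)*(227 + 200) = -10/(20 - 10)*64 + (-115 - 45)*(227 + 200) = -10/10*64 - 160*427 = -10*1/10*64 - 68320 = -1*64 - 68320 = -64 - 68320 = -68384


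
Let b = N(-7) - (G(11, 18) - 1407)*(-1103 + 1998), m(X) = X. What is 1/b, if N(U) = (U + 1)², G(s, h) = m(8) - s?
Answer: 1/1261986 ≈ 7.9240e-7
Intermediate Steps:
G(s, h) = 8 - s
N(U) = (1 + U)²
b = 1261986 (b = (1 - 7)² - ((8 - 1*11) - 1407)*(-1103 + 1998) = (-6)² - ((8 - 11) - 1407)*895 = 36 - (-3 - 1407)*895 = 36 - (-1410)*895 = 36 - 1*(-1261950) = 36 + 1261950 = 1261986)
1/b = 1/1261986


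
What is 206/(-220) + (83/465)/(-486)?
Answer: -232861/248589 ≈ -0.93673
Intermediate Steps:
206/(-220) + (83/465)/(-486) = 206*(-1/220) + (83*(1/465))*(-1/486) = -103/110 + (83/465)*(-1/486) = -103/110 - 83/225990 = -232861/248589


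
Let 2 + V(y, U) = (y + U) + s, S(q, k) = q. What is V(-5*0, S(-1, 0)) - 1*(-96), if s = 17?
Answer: 110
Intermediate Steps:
V(y, U) = 15 + U + y (V(y, U) = -2 + ((y + U) + 17) = -2 + ((U + y) + 17) = -2 + (17 + U + y) = 15 + U + y)
V(-5*0, S(-1, 0)) - 1*(-96) = (15 - 1 - 5*0) - 1*(-96) = (15 - 1 + 0) + 96 = 14 + 96 = 110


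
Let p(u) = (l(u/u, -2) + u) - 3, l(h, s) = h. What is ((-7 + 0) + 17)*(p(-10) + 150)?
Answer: 1380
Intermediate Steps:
p(u) = -2 + u (p(u) = (u/u + u) - 3 = (1 + u) - 3 = -2 + u)
((-7 + 0) + 17)*(p(-10) + 150) = ((-7 + 0) + 17)*((-2 - 10) + 150) = (-7 + 17)*(-12 + 150) = 10*138 = 1380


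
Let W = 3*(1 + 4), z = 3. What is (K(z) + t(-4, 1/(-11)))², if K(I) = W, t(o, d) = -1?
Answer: 196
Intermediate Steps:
W = 15 (W = 3*5 = 15)
K(I) = 15
(K(z) + t(-4, 1/(-11)))² = (15 - 1)² = 14² = 196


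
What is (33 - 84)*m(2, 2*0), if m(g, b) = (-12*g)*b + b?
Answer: 0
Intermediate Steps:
m(g, b) = b - 12*b*g (m(g, b) = -12*b*g + b = b - 12*b*g)
(33 - 84)*m(2, 2*0) = (33 - 84)*((2*0)*(1 - 12*2)) = -0*(1 - 24) = -0*(-23) = -51*0 = 0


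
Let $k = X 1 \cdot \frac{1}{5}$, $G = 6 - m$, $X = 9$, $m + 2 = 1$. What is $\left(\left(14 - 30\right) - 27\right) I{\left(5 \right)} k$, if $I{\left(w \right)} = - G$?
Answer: $\frac{2709}{5} \approx 541.8$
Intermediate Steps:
$m = -1$ ($m = -2 + 1 = -1$)
$G = 7$ ($G = 6 - -1 = 6 + 1 = 7$)
$I{\left(w \right)} = -7$ ($I{\left(w \right)} = \left(-1\right) 7 = -7$)
$k = \frac{9}{5}$ ($k = 9 \cdot 1 \cdot \frac{1}{5} = 9 \cdot \frac{1}{5} = \frac{9}{5} \approx 1.8$)
$\left(\left(14 - 30\right) - 27\right) I{\left(5 \right)} k = \left(\left(14 - 30\right) - 27\right) \left(-7\right) \frac{9}{5} = \left(-16 - 27\right) \left(-7\right) \frac{9}{5} = \left(-43\right) \left(-7\right) \frac{9}{5} = 301 \cdot \frac{9}{5} = \frac{2709}{5}$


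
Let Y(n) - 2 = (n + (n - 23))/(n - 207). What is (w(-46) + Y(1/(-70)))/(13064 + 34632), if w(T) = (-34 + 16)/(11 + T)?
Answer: 332907/6047673940 ≈ 5.5047e-5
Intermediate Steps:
w(T) = -18/(11 + T)
Y(n) = 2 + (-23 + 2*n)/(-207 + n) (Y(n) = 2 + (n + (n - 23))/(n - 207) = 2 + (n + (-23 + n))/(-207 + n) = 2 + (-23 + 2*n)/(-207 + n))
(w(-46) + Y(1/(-70)))/(13064 + 34632) = (-18/(11 - 46) + (-437 + 4/(-70))/(-207 + 1/(-70)))/(13064 + 34632) = (-18/(-35) + (-437 + 4*(-1/70))/(-207 - 1/70))/47696 = (-18*(-1/35) + (-437 - 2/35)/(-14491/70))*(1/47696) = (18/35 - 70/14491*(-15297/35))*(1/47696) = (18/35 + 30594/14491)*(1/47696) = (1331628/507185)*(1/47696) = 332907/6047673940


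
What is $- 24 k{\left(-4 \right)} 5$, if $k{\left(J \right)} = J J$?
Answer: $-1920$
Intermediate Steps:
$k{\left(J \right)} = J^{2}$
$- 24 k{\left(-4 \right)} 5 = - 24 \left(-4\right)^{2} \cdot 5 = \left(-24\right) 16 \cdot 5 = \left(-384\right) 5 = -1920$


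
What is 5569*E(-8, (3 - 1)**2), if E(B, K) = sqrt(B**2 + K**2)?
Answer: 22276*sqrt(5) ≈ 49811.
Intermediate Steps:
5569*E(-8, (3 - 1)**2) = 5569*sqrt((-8)**2 + ((3 - 1)**2)**2) = 5569*sqrt(64 + (2**2)**2) = 5569*sqrt(64 + 4**2) = 5569*sqrt(64 + 16) = 5569*sqrt(80) = 5569*(4*sqrt(5)) = 22276*sqrt(5)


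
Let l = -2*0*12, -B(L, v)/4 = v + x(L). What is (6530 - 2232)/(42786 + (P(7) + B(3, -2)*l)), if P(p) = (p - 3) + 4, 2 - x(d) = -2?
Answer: 2149/21397 ≈ 0.10043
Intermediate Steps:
x(d) = 4 (x(d) = 2 - 1*(-2) = 2 + 2 = 4)
B(L, v) = -16 - 4*v (B(L, v) = -4*(v + 4) = -4*(4 + v) = -16 - 4*v)
l = 0 (l = 0*12 = 0)
P(p) = 1 + p (P(p) = (-3 + p) + 4 = 1 + p)
(6530 - 2232)/(42786 + (P(7) + B(3, -2)*l)) = (6530 - 2232)/(42786 + ((1 + 7) + (-16 - 4*(-2))*0)) = 4298/(42786 + (8 + (-16 + 8)*0)) = 4298/(42786 + (8 - 8*0)) = 4298/(42786 + (8 + 0)) = 4298/(42786 + 8) = 4298/42794 = 4298*(1/42794) = 2149/21397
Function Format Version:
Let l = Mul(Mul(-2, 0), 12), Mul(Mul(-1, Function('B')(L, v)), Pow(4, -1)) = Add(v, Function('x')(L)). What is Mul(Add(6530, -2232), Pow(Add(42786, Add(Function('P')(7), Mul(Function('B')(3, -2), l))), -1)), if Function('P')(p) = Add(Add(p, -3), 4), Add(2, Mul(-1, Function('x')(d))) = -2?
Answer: Rational(2149, 21397) ≈ 0.10043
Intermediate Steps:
Function('x')(d) = 4 (Function('x')(d) = Add(2, Mul(-1, -2)) = Add(2, 2) = 4)
Function('B')(L, v) = Add(-16, Mul(-4, v)) (Function('B')(L, v) = Mul(-4, Add(v, 4)) = Mul(-4, Add(4, v)) = Add(-16, Mul(-4, v)))
l = 0 (l = Mul(0, 12) = 0)
Function('P')(p) = Add(1, p) (Function('P')(p) = Add(Add(-3, p), 4) = Add(1, p))
Mul(Add(6530, -2232), Pow(Add(42786, Add(Function('P')(7), Mul(Function('B')(3, -2), l))), -1)) = Mul(Add(6530, -2232), Pow(Add(42786, Add(Add(1, 7), Mul(Add(-16, Mul(-4, -2)), 0))), -1)) = Mul(4298, Pow(Add(42786, Add(8, Mul(Add(-16, 8), 0))), -1)) = Mul(4298, Pow(Add(42786, Add(8, Mul(-8, 0))), -1)) = Mul(4298, Pow(Add(42786, Add(8, 0)), -1)) = Mul(4298, Pow(Add(42786, 8), -1)) = Mul(4298, Pow(42794, -1)) = Mul(4298, Rational(1, 42794)) = Rational(2149, 21397)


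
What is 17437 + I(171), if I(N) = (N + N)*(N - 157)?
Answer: 22225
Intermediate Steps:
I(N) = 2*N*(-157 + N) (I(N) = (2*N)*(-157 + N) = 2*N*(-157 + N))
17437 + I(171) = 17437 + 2*171*(-157 + 171) = 17437 + 2*171*14 = 17437 + 4788 = 22225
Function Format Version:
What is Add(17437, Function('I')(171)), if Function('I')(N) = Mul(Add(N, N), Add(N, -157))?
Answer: 22225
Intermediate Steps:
Function('I')(N) = Mul(2, N, Add(-157, N)) (Function('I')(N) = Mul(Mul(2, N), Add(-157, N)) = Mul(2, N, Add(-157, N)))
Add(17437, Function('I')(171)) = Add(17437, Mul(2, 171, Add(-157, 171))) = Add(17437, Mul(2, 171, 14)) = Add(17437, 4788) = 22225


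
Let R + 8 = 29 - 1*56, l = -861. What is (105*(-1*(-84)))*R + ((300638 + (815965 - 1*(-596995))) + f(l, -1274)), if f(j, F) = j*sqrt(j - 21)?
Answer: 1404898 - 18081*I*sqrt(2) ≈ 1.4049e+6 - 25570.0*I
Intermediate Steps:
R = -35 (R = -8 + (29 - 1*56) = -8 + (29 - 56) = -8 - 27 = -35)
f(j, F) = j*sqrt(-21 + j)
(105*(-1*(-84)))*R + ((300638 + (815965 - 1*(-596995))) + f(l, -1274)) = (105*(-1*(-84)))*(-35) + ((300638 + (815965 - 1*(-596995))) - 861*sqrt(-21 - 861)) = (105*84)*(-35) + ((300638 + (815965 + 596995)) - 18081*I*sqrt(2)) = 8820*(-35) + ((300638 + 1412960) - 18081*I*sqrt(2)) = -308700 + (1713598 - 18081*I*sqrt(2)) = 1404898 - 18081*I*sqrt(2)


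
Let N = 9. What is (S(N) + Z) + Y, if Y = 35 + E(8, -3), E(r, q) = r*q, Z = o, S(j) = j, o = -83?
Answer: -63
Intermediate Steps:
Z = -83
E(r, q) = q*r
Y = 11 (Y = 35 - 3*8 = 35 - 24 = 11)
(S(N) + Z) + Y = (9 - 83) + 11 = -74 + 11 = -63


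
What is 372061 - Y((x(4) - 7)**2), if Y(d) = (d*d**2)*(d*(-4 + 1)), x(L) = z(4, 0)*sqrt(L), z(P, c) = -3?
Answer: 2447564224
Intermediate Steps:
x(L) = -3*sqrt(L)
Y(d) = -3*d**4 (Y(d) = d**3*(d*(-3)) = d**3*(-3*d) = -3*d**4)
372061 - Y((x(4) - 7)**2) = 372061 - (-3)*((-3*sqrt(4) - 7)**2)**4 = 372061 - (-3)*((-3*2 - 7)**2)**4 = 372061 - (-3)*((-6 - 7)**2)**4 = 372061 - (-3)*((-13)**2)**4 = 372061 - (-3)*169**4 = 372061 - (-3)*815730721 = 372061 - 1*(-2447192163) = 372061 + 2447192163 = 2447564224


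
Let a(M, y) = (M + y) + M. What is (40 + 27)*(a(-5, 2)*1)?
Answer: -536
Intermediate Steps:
a(M, y) = y + 2*M
(40 + 27)*(a(-5, 2)*1) = (40 + 27)*((2 + 2*(-5))*1) = 67*((2 - 10)*1) = 67*(-8*1) = 67*(-8) = -536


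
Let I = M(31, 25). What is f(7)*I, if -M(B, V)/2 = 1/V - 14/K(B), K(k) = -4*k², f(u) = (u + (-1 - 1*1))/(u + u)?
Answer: -2097/67270 ≈ -0.031173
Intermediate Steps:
f(u) = (-2 + u)/(2*u) (f(u) = (u + (-1 - 1))/((2*u)) = (u - 2)*(1/(2*u)) = (-2 + u)*(1/(2*u)) = (-2 + u)/(2*u))
M(B, V) = -7/B² - 2/V (M(B, V) = -2*(1/V - 14*(-1/(4*B²))) = -2*(1/V - (-7)/(2*B²)) = -2*(1/V + 7/(2*B²)) = -7/B² - 2/V)
I = -2097/24025 (I = -7/31² - 2/25 = -7*1/961 - 2*1/25 = -7/961 - 2/25 = -2097/24025 ≈ -0.087284)
f(7)*I = ((½)*(-2 + 7)/7)*(-2097/24025) = ((½)*(⅐)*5)*(-2097/24025) = (5/14)*(-2097/24025) = -2097/67270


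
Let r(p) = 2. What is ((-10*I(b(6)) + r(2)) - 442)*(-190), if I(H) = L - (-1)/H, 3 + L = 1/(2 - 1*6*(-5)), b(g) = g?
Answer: 1878625/24 ≈ 78276.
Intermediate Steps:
L = -95/32 (L = -3 + 1/(2 - 1*6*(-5)) = -3 + 1/(2 - 6*(-5)) = -3 + 1/(2 + 30) = -3 + 1/32 = -95/32 ≈ -2.9688)
I(H) = -95/32 + 1/H (I(H) = -95/32 - (-1)/H = -95/32 + 1/H)
((-10*I(b(6)) + r(2)) - 442)*(-190) = ((-10*(-95/32 + 1/6) + 2) - 442)*(-190) = ((-10*(-95/32 + ⅙) + 2) - 442)*(-190) = ((-10*(-269/96) + 2) - 442)*(-190) = ((1345/48 + 2) - 442)*(-190) = (1441/48 - 442)*(-190) = -19775/48*(-190) = 1878625/24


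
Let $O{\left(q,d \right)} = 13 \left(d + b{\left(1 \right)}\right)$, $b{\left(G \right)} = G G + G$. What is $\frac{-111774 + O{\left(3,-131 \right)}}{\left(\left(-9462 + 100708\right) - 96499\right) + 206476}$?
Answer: $- \frac{113451}{201223} \approx -0.56381$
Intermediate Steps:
$b{\left(G \right)} = G + G^{2}$ ($b{\left(G \right)} = G^{2} + G = G + G^{2}$)
$O{\left(q,d \right)} = 26 + 13 d$ ($O{\left(q,d \right)} = 13 \left(d + 1 \left(1 + 1\right)\right) = 13 \left(d + 1 \cdot 2\right) = 13 \left(d + 2\right) = 13 \left(2 + d\right) = 26 + 13 d$)
$\frac{-111774 + O{\left(3,-131 \right)}}{\left(\left(-9462 + 100708\right) - 96499\right) + 206476} = \frac{-111774 + \left(26 + 13 \left(-131\right)\right)}{\left(\left(-9462 + 100708\right) - 96499\right) + 206476} = \frac{-111774 + \left(26 - 1703\right)}{\left(91246 - 96499\right) + 206476} = \frac{-111774 - 1677}{-5253 + 206476} = - \frac{113451}{201223}$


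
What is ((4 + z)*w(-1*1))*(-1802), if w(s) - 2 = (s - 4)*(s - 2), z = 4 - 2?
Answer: -183804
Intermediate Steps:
z = 2
w(s) = 2 + (-4 + s)*(-2 + s) (w(s) = 2 + (s - 4)*(s - 2) = 2 + (-4 + s)*(-2 + s))
((4 + z)*w(-1*1))*(-1802) = ((4 + 2)*(10 + (-1*1)² - (-6)))*(-1802) = (6*(10 + (-1)² - 6*(-1)))*(-1802) = (6*(10 + 1 + 6))*(-1802) = (6*17)*(-1802) = 102*(-1802) = -183804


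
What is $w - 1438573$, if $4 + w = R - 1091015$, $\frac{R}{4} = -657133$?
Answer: $-5158124$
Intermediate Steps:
$R = -2628532$ ($R = 4 \left(-657133\right) = -2628532$)
$w = -3719551$ ($w = -4 - 3719547 = -3719551$)
$w - 1438573 = -3719551 - 1438573 = -5158124$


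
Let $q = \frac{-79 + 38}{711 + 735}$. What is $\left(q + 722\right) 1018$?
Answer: $\frac{531381239}{723} \approx 7.3497 \cdot 10^{5}$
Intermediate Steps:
$q = - \frac{41}{1446} \approx -0.028354$
$\left(q + 722\right) 1018 = \left(- \frac{41}{1446} + 722\right) 1018 = \frac{1043971}{1446} \cdot 1018 = \frac{531381239}{723}$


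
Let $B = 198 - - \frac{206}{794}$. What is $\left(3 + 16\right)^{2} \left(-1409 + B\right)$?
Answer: $- \frac{173519704}{397} \approx -4.3708 \cdot 10^{5}$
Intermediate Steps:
$B = \frac{78709}{397}$ ($B = 198 - \left(-206\right) \frac{1}{794} = 198 - - \frac{103}{397} = 198 + \frac{103}{397} = \frac{78709}{397} \approx 198.26$)
$\left(3 + 16\right)^{2} \left(-1409 + B\right) = \left(3 + 16\right)^{2} \left(-1409 + \frac{78709}{397}\right) = 19^{2} \left(- \frac{480664}{397}\right) = 361 \left(- \frac{480664}{397}\right) = - \frac{173519704}{397}$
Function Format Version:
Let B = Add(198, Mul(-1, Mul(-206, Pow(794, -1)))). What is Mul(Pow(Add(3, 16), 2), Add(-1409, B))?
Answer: Rational(-173519704, 397) ≈ -4.3708e+5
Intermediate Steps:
B = Rational(78709, 397) (B = Add(198, Mul(-1, Mul(-206, Rational(1, 794)))) = Add(198, Mul(-1, Rational(-103, 397))) = Add(198, Rational(103, 397)) = Rational(78709, 397) ≈ 198.26)
Mul(Pow(Add(3, 16), 2), Add(-1409, B)) = Mul(Pow(Add(3, 16), 2), Add(-1409, Rational(78709, 397))) = Mul(Pow(19, 2), Rational(-480664, 397)) = Mul(361, Rational(-480664, 397)) = Rational(-173519704, 397)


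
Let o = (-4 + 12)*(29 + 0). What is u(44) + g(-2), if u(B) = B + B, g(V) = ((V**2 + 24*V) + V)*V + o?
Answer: 412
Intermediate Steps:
o = 232 (o = 8*29 = 232)
g(V) = 232 + V*(V**2 + 25*V) (g(V) = ((V**2 + 24*V) + V)*V + 232 = (V**2 + 25*V)*V + 232 = V*(V**2 + 25*V) + 232 = 232 + V*(V**2 + 25*V))
u(B) = 2*B
u(44) + g(-2) = 2*44 + (232 + (-2)**3 + 25*(-2)**2) = 88 + (232 - 8 + 25*4) = 88 + (232 - 8 + 100) = 88 + 324 = 412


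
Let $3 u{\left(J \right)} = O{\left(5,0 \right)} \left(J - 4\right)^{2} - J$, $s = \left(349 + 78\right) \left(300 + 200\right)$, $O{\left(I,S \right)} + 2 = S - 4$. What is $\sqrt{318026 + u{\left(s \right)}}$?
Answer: $\frac{i \sqrt{820447534554}}{3} \approx 3.0193 \cdot 10^{5} i$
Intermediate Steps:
$O{\left(I,S \right)} = -6 + S$ ($O{\left(I,S \right)} = -2 + \left(S - 4\right) = -2 + \left(-4 + S\right) = -6 + S$)
$s = 213500$ ($s = 427 \cdot 500 = 213500$)
$u{\left(J \right)} = - 2 \left(-4 + J\right)^{2} - \frac{J}{3}$ ($u{\left(J \right)} = \frac{\left(-6 + 0\right) \left(J - 4\right)^{2} - J}{3} = \frac{- 6 \left(-4 + J\right)^{2} - J}{3} = \frac{- J - 6 \left(-4 + J\right)^{2}}{3} = - 2 \left(-4 + J\right)^{2} - \frac{J}{3}$)
$\sqrt{318026 + u{\left(s \right)}} = \sqrt{318026 - \left(\frac{213500}{3} + 2 \left(-4 + 213500\right)^{2}\right)} = \sqrt{318026 - \left(\frac{213500}{3} + 2 \cdot 213496^{2}\right)} = \sqrt{318026 - \frac{273483465596}{3}} = \sqrt{- \frac{273482511518}{3}} = \frac{i \sqrt{820447534554}}{3}$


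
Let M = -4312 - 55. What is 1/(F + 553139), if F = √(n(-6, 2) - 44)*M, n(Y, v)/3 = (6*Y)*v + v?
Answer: 553139/310806708327 + 4367*I*√254/310806708327 ≈ 1.7797e-6 + 2.2393e-7*I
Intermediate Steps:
M = -4367
n(Y, v) = 3*v + 18*Y*v (n(Y, v) = 3*((6*Y)*v + v) = 3*(6*Y*v + v) = 3*(v + 6*Y*v) = 3*v + 18*Y*v)
F = -4367*I*√254 (F = √(3*2*(1 + 6*(-6)) - 44)*(-4367) = √(3*2*(1 - 36) - 44)*(-4367) = √(3*2*(-35) - 44)*(-4367) = √(-210 - 44)*(-4367) = √(-254)*(-4367) = (I*√254)*(-4367) = -4367*I*√254 ≈ -69599.0*I)
1/(F + 553139) = 1/(-4367*I*√254 + 553139) = 1/(553139 - 4367*I*√254)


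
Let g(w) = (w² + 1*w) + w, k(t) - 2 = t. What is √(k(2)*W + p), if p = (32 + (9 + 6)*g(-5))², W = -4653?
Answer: √47437 ≈ 217.80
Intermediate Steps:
k(t) = 2 + t
g(w) = w² + 2*w (g(w) = (w² + w) + w = (w + w²) + w = w² + 2*w)
p = 66049 (p = (32 + (9 + 6)*(-5*(2 - 5)))² = (32 + 15*(-5*(-3)))² = (32 + 15*15)² = (32 + 225)² = 257² = 66049)
√(k(2)*W + p) = √((2 + 2)*(-4653) + 66049) = √(4*(-4653) + 66049) = √(-18612 + 66049) = √47437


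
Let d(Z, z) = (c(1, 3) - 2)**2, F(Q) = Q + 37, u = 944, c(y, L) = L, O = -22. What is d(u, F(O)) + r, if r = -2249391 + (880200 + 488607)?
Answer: -880583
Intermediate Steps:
F(Q) = 37 + Q
d(Z, z) = 1 (d(Z, z) = (3 - 2)**2 = 1**2 = 1)
r = -880584 (r = -2249391 + 1368807 = -880584)
d(u, F(O)) + r = 1 - 880584 = -880583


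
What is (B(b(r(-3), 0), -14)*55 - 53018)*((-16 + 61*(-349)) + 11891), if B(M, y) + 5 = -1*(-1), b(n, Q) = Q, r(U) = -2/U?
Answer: 501182532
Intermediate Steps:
B(M, y) = -4 (B(M, y) = -5 - 1*(-1) = -5 + 1 = -4)
(B(b(r(-3), 0), -14)*55 - 53018)*((-16 + 61*(-349)) + 11891) = (-4*55 - 53018)*((-16 + 61*(-349)) + 11891) = (-220 - 53018)*((-16 - 21289) + 11891) = -53238*(-21305 + 11891) = -53238*(-9414) = 501182532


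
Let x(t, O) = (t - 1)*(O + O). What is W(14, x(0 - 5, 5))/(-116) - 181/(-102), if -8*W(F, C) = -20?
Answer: 20741/11832 ≈ 1.7530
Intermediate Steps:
x(t, O) = 2*O*(-1 + t) (x(t, O) = (-1 + t)*(2*O) = 2*O*(-1 + t))
W(F, C) = 5/2 (W(F, C) = -⅛*(-20) = 5/2)
W(14, x(0 - 5, 5))/(-116) - 181/(-102) = (5/2)/(-116) - 181/(-102) = (5/2)*(-1/116) - 181*(-1/102) = -5/232 + 181/102 = 20741/11832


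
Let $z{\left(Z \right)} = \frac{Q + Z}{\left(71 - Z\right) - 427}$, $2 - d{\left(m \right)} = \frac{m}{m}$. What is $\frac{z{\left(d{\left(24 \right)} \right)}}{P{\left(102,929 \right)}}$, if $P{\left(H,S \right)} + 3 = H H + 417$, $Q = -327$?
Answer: $\frac{163}{1931013} \approx 8.4412 \cdot 10^{-5}$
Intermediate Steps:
$d{\left(m \right)} = 1$ ($d{\left(m \right)} = 2 - \frac{m}{m} = 2 - 1 = 1$)
$P{\left(H,S \right)} = 414 + H^{2}$ ($P{\left(H,S \right)} = -3 + \left(H H + 417\right) = -3 + \left(H^{2} + 417\right) = -3 + \left(417 + H^{2}\right) = 414 + H^{2}$)
$z{\left(Z \right)} = \frac{-327 + Z}{-356 - Z}$ ($z{\left(Z \right)} = \frac{-327 + Z}{\left(71 - Z\right) - 427} = \frac{-327 + Z}{-356 - Z}$)
$\frac{z{\left(d{\left(24 \right)} \right)}}{P{\left(102,929 \right)}} = \frac{\frac{1}{356 + 1} \left(327 - 1\right)}{414 + 102^{2}} = \frac{\frac{1}{357} \left(327 - 1\right)}{414 + 10404} = \frac{\frac{1}{357} \cdot 326}{10818} = \frac{326}{357} \cdot \frac{1}{10818} = \frac{163}{1931013}$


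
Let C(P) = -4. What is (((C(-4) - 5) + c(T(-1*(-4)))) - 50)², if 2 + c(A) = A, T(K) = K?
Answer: 3249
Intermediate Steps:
c(A) = -2 + A
(((C(-4) - 5) + c(T(-1*(-4)))) - 50)² = (((-4 - 5) + (-2 - 1*(-4))) - 50)² = ((-9 + (-2 + 4)) - 50)² = ((-9 + 2) - 50)² = (-7 - 50)² = (-57)² = 3249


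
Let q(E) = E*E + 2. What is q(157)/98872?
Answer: 24651/98872 ≈ 0.24932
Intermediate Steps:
q(E) = 2 + E**2 (q(E) = E**2 + 2 = 2 + E**2)
q(157)/98872 = (2 + 157**2)/98872 = (2 + 24649)*(1/98872) = 24651*(1/98872) = 24651/98872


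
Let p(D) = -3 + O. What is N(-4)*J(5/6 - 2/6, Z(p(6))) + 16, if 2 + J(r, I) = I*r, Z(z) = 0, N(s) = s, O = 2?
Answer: 24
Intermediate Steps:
p(D) = -1 (p(D) = -3 + 2 = -1)
J(r, I) = -2 + I*r
N(-4)*J(5/6 - 2/6, Z(p(6))) + 16 = -4*(-2 + 0*(5/6 - 2/6)) + 16 = -4*(-2 + 0*(5*(⅙) - 2*⅙)) + 16 = -4*(-2 + 0*(⅚ - ⅓)) + 16 = -4*(-2 + 0*(½)) + 16 = -4*(-2 + 0) + 16 = -4*(-2) + 16 = 8 + 16 = 24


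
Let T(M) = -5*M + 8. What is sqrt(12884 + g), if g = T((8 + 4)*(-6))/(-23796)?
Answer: 2*sqrt(12665887666)/1983 ≈ 113.51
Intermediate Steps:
T(M) = 8 - 5*M
g = -92/5949 (g = (8 - 5*(8 + 4)*(-6))/(-23796) = (8 - 60*(-6))*(-1/23796) = (8 - 5*(-72))*(-1/23796) = (8 + 360)*(-1/23796) = 368*(-1/23796) = -92/5949 ≈ -0.015465)
sqrt(12884 + g) = sqrt(12884 - 92/5949) = sqrt(76646824/5949) = 2*sqrt(12665887666)/1983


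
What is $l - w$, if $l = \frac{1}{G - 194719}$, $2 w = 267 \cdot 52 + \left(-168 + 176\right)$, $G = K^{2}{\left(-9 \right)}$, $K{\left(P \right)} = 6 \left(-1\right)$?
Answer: $- \frac{1352268119}{194683} \approx -6946.0$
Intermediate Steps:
$K{\left(P \right)} = -6$
$G = 36$ ($G = \left(-6\right)^{2} = 36$)
$w = 6946$ ($w = \frac{267 \cdot 52 + \left(-168 + 176\right)}{2} = \frac{13884 + 8}{2} = \frac{1}{2} \cdot 13892 = 6946$)
$l = - \frac{1}{194683}$ ($l = \frac{1}{36 - 194719} = \frac{1}{-194683} = - \frac{1}{194683} \approx -5.1366 \cdot 10^{-6}$)
$l - w = - \frac{1}{194683} - 6946 = - \frac{1352268119}{194683}$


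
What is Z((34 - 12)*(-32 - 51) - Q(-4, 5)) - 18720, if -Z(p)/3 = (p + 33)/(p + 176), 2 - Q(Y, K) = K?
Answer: -10279070/549 ≈ -18723.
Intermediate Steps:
Q(Y, K) = 2 - K
Z(p) = -3*(33 + p)/(176 + p) (Z(p) = -3*(p + 33)/(p + 176) = -3*(33 + p)/(176 + p))
Z((34 - 12)*(-32 - 51) - Q(-4, 5)) - 18720 = 3*(-33 - ((34 - 12)*(-32 - 51) - (2 - 1*5)))/(176 + ((34 - 12)*(-32 - 51) - (2 - 1*5))) - 18720 = 3*(-33 - (22*(-83) - (2 - 5)))/(176 + (22*(-83) - (2 - 5))) - 18720 = 3*(-33 - (-1826 - 1*(-3)))/(176 + (-1826 - 1*(-3))) - 18720 = 3*(-33 - (-1826 + 3))/(176 + (-1826 + 3)) - 18720 = 3*(-33 - 1*(-1823))/(176 - 1823) - 18720 = 3*(-33 + 1823)/(-1647) - 18720 = 3*(-1/1647)*1790 - 18720 = -1790/549 - 18720 = -10279070/549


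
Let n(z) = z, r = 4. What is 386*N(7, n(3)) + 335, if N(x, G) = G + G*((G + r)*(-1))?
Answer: -6613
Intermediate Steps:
N(x, G) = G + G*(-4 - G) (N(x, G) = G + G*((G + 4)*(-1)) = G + G*((4 + G)*(-1)) = G + G*(-4 - G))
386*N(7, n(3)) + 335 = 386*(-1*3*(3 + 3)) + 335 = 386*(-1*3*6) + 335 = 386*(-18) + 335 = -6948 + 335 = -6613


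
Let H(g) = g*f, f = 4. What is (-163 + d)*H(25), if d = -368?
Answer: -53100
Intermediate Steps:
H(g) = 4*g (H(g) = g*4 = 4*g)
(-163 + d)*H(25) = (-163 - 368)*(4*25) = -531*100 = -53100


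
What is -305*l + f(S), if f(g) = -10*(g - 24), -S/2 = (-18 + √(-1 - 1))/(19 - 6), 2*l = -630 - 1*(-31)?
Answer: 2380555/26 + 20*I*√2/13 ≈ 91560.0 + 2.1757*I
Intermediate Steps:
l = -599/2 (l = (-630 - 1*(-31))/2 = (-630 + 31)/2 = (½)*(-599) = -599/2 ≈ -299.50)
S = 36/13 - 2*I*√2/13 (S = -2*(-18 + √(-1 - 1))/(19 - 6) = -2*(-18 + √(-2))/13 = -2*(-18 + I*√2)/13 = -2*(-18/13 + I*√2/13) = 36/13 - 2*I*√2/13 ≈ 2.7692 - 0.21757*I)
f(g) = 240 - 10*g (f(g) = -10*(-24 + g) = 240 - 10*g)
-305*l + f(S) = -305*(-599/2) + (240 - 10*(36/13 - 2*I*√2/13)) = 182695/2 + (240 + (-360/13 + 20*I*√2/13)) = 182695/2 + (2760/13 + 20*I*√2/13) = 2380555/26 + 20*I*√2/13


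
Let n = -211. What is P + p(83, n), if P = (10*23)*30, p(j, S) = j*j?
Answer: 13789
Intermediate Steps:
p(j, S) = j²
P = 6900 (P = 230*30 = 6900)
P + p(83, n) = 6900 + 83² = 6900 + 6889 = 13789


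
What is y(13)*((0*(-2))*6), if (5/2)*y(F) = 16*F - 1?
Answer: 0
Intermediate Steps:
y(F) = -2/5 + 32*F/5 (y(F) = 2*(16*F - 1)/5 = 2*(-1 + 16*F)/5 = -2/5 + 32*F/5)
y(13)*((0*(-2))*6) = (-2/5 + (32/5)*13)*((0*(-2))*6) = (-2/5 + 416/5)*(0*6) = (414/5)*0 = 0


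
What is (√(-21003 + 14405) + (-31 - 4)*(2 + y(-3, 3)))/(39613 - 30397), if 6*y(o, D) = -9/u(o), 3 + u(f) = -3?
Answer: -35/4096 + I*√6598/9216 ≈ -0.0085449 + 0.0088138*I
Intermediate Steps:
u(f) = -6 (u(f) = -3 - 3 = -6)
y(o, D) = ¼ (y(o, D) = (-9/(-6))/6 = (-9*(-⅙))/6 = (⅙)*(3/2) = ¼)
(√(-21003 + 14405) + (-31 - 4)*(2 + y(-3, 3)))/(39613 - 30397) = (√(-21003 + 14405) + (-31 - 4)*(2 + ¼))/(39613 - 30397) = (√(-6598) - 35*9/4)/9216 = (I*√6598 - 315/4)*(1/9216) = (-315/4 + I*√6598)*(1/9216) = -35/4096 + I*√6598/9216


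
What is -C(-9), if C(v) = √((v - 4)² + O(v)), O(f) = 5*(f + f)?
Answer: -√79 ≈ -8.8882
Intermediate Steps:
O(f) = 10*f (O(f) = 5*(2*f) = 10*f)
C(v) = √((-4 + v)² + 10*v) (C(v) = √((v - 4)² + 10*v) = √((-4 + v)² + 10*v))
-C(-9) = -√((-4 - 9)² + 10*(-9)) = -√((-13)² - 90) = -√(169 - 90) = -√79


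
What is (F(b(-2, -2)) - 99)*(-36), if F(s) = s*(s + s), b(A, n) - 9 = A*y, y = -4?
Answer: -17244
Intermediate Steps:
b(A, n) = 9 - 4*A (b(A, n) = 9 + A*(-4) = 9 - 4*A)
F(s) = 2*s² (F(s) = s*(2*s) = 2*s²)
(F(b(-2, -2)) - 99)*(-36) = (2*(9 - 4*(-2))² - 99)*(-36) = (2*(9 + 8)² - 99)*(-36) = (2*17² - 99)*(-36) = (2*289 - 99)*(-36) = (578 - 99)*(-36) = 479*(-36) = -17244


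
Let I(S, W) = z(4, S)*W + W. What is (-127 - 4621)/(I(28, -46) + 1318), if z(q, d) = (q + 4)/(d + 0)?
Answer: -8309/2203 ≈ -3.7717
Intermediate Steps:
z(q, d) = (4 + q)/d
I(S, W) = W + 8*W/S (I(S, W) = ((4 + 4)/S)*W + W = (8/S)*W + W = 8*W/S + W = W + 8*W/S)
(-127 - 4621)/(I(28, -46) + 1318) = (-127 - 4621)/(-46*(8 + 28)/28 + 1318) = -4748/(-46*1/28*36 + 1318) = -4748/(-414/7 + 1318) = -4748/8812/7 = -4748*7/8812 = -8309/2203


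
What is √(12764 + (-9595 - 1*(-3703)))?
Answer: 2*√1718 ≈ 82.898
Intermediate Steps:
√(12764 + (-9595 - 1*(-3703))) = √(12764 + (-9595 + 3703)) = √(12764 - 5892) = √6872 = 2*√1718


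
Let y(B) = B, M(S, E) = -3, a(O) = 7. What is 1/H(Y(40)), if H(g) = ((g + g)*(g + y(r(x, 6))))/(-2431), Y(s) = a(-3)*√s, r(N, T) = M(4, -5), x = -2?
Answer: -2431/3902 - 7293*√10/546280 ≈ -0.66523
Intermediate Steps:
r(N, T) = -3
Y(s) = 7*√s
H(g) = -2*g*(-3 + g)/2431 (H(g) = ((g + g)*(g - 3))/(-2431) = ((2*g)*(-3 + g))*(-1/2431) = (2*g*(-3 + g))*(-1/2431) = -2*g*(-3 + g)/2431)
1/H(Y(40)) = 1/(2*(7*√40)*(3 - 7*√40)/2431) = 1/(2*(7*(2*√10))*(3 - 7*2*√10)/2431) = 1/(2*(14*√10)*(3 - 14*√10)/2431) = 1/(28*√10*(3 - 14*√10)/2431) = 2431*√10/(280*(3 - 14*√10))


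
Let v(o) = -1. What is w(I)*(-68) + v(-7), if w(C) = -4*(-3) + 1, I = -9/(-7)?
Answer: -885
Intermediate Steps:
I = 9/7 (I = -9*(-⅐) = 9/7 ≈ 1.2857)
w(C) = 13 (w(C) = 12 + 1 = 13)
w(I)*(-68) + v(-7) = 13*(-68) - 1 = -884 - 1 = -885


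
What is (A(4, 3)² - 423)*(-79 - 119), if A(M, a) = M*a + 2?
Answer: 44946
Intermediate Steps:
A(M, a) = 2 + M*a
(A(4, 3)² - 423)*(-79 - 119) = ((2 + 4*3)² - 423)*(-79 - 119) = ((2 + 12)² - 423)*(-198) = (14² - 423)*(-198) = (196 - 423)*(-198) = -227*(-198) = 44946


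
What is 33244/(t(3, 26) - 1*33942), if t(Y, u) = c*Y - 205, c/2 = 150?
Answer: -33244/33247 ≈ -0.99991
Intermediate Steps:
c = 300 (c = 2*150 = 300)
t(Y, u) = -205 + 300*Y (t(Y, u) = 300*Y - 205 = -205 + 300*Y)
33244/(t(3, 26) - 1*33942) = 33244/((-205 + 300*3) - 1*33942) = 33244/((-205 + 900) - 33942) = 33244/(695 - 33942) = 33244/(-33247) = 33244*(-1/33247) = -33244/33247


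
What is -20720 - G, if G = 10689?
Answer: -31409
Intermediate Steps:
-20720 - G = -20720 - 1*10689 = -20720 - 10689 = -31409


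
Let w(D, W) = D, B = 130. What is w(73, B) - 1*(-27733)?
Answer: 27806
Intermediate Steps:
w(73, B) - 1*(-27733) = 73 - 1*(-27733) = 73 + 27733 = 27806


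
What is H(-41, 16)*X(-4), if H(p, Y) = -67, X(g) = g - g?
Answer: 0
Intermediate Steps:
X(g) = 0
H(-41, 16)*X(-4) = -67*0 = 0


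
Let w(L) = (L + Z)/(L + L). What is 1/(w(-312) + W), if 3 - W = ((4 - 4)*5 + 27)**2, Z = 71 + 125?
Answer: -156/113227 ≈ -0.0013778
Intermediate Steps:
Z = 196
w(L) = (196 + L)/(2*L) (w(L) = (L + 196)/(L + L) = (196 + L)/((2*L)) = (196 + L)*(1/(2*L)) = (196 + L)/(2*L))
W = -726 (W = 3 - ((4 - 4)*5 + 27)**2 = 3 - (0*5 + 27)**2 = 3 - (0 + 27)**2 = 3 - 1*27**2 = 3 - 1*729 = 3 - 729 = -726)
1/(w(-312) + W) = 1/((1/2)*(196 - 312)/(-312) - 726) = 1/((1/2)*(-1/312)*(-116) - 726) = 1/(29/156 - 726) = 1/(-113227/156) = -156/113227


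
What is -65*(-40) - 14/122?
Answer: 158593/61 ≈ 2599.9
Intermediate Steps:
-65*(-40) - 14/122 = 2600 - 14*1/122 = 2600 - 7/61 = 158593/61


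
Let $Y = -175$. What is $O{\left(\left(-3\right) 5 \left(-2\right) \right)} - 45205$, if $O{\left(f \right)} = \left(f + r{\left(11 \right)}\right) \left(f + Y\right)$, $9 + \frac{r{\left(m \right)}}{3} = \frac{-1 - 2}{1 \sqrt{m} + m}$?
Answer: $- \frac{91019}{2} - \frac{261 \sqrt{11}}{22} \approx -45549.0$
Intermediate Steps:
$r{\left(m \right)} = -27 - \frac{9}{m + \sqrt{m}}$ ($r{\left(m \right)} = -27 + 3 \frac{-1 - 2}{1 \sqrt{m} + m} = -27 + 3 \left(- \frac{3}{\sqrt{m} + m}\right) = -27 + 3 \left(- \frac{3}{m + \sqrt{m}}\right) = -27 - \frac{9}{m + \sqrt{m}}$)
$O{\left(f \right)} = \left(-175 + f\right) \left(f + \frac{9 \left(-34 - 3 \sqrt{11}\right)}{11 + \sqrt{11}}\right)$ ($O{\left(f \right)} = \left(f + \frac{9 \left(-1 - 33 - 3 \sqrt{11}\right)}{11 + \sqrt{11}}\right) \left(f - 175\right) = \left(f + \frac{9 \left(-1 - 33 - 3 \sqrt{11}\right)}{11 + \sqrt{11}}\right) \left(-175 + f\right) = \left(f + \frac{9 \left(-34 - 3 \sqrt{11}\right)}{11 + \sqrt{11}}\right) \left(-175 + f\right) = \left(-175 + f\right) \left(f + \frac{9 \left(-34 - 3 \sqrt{11}\right)}{11 + \sqrt{11}}\right)$)
$O{\left(\left(-3\right) 5 \left(-2\right) \right)} - 45205 = \left(\frac{9765}{2} + \left(\left(-3\right) 5 \left(-2\right)\right)^{2} - \frac{2029 \left(-3\right) 5 \left(-2\right)}{10} - \frac{315 \sqrt{11}}{22} + \frac{9 \left(-3\right) 5 \left(-2\right) \sqrt{11}}{110}\right) - 45205 = \left(\frac{9765}{2} + \left(\left(-15\right) \left(-2\right)\right)^{2} - \frac{2029 \left(\left(-15\right) \left(-2\right)\right)}{10} - \frac{315 \sqrt{11}}{22} + \frac{9 \left(\left(-15\right) \left(-2\right)\right) \sqrt{11}}{110}\right) - 45205 = \left(\frac{9765}{2} + 30^{2} - 6087 - \frac{315 \sqrt{11}}{22} + \frac{9}{110} \cdot 30 \sqrt{11}\right) - 45205 = \left(\frac{9765}{2} + 900 - 6087 - \frac{315 \sqrt{11}}{22} + \frac{27 \sqrt{11}}{11}\right) - 45205 = \left(- \frac{609}{2} - \frac{261 \sqrt{11}}{22}\right) - 45205 = - \frac{91019}{2} - \frac{261 \sqrt{11}}{22}$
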